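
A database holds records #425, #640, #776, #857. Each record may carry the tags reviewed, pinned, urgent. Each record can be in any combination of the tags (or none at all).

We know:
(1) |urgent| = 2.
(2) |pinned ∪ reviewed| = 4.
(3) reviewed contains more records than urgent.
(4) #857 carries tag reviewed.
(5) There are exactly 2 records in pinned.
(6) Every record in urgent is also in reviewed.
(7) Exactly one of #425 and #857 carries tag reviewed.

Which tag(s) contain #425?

From (4): #857 ∈ reviewed.
(7) (exactly one): #425 ∉ reviewed.
(6) contrapositive: #425 ∉ urgent.
Suppose #425 ∉ pinned: no assignment then satisfies all the clues, so #425 ∈ pinned.

#425: pinned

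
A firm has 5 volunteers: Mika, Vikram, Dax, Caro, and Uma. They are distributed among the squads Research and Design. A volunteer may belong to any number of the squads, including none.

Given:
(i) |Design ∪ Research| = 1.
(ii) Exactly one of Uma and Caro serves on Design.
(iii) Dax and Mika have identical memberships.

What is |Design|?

1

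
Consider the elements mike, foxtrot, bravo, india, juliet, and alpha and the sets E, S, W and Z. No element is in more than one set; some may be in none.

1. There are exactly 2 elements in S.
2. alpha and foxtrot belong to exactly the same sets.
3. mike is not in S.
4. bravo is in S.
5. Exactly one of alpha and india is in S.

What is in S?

S = {bravo, india}

From (3): mike ∉ S.
From (4): bravo ∈ S.
Suppose foxtrot ∈ S: no assignment then satisfies all the clues, so foxtrot ∉ S.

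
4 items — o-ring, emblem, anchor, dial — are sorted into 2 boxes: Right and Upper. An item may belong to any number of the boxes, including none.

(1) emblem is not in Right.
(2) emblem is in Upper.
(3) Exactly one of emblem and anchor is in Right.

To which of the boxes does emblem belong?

emblem: Upper

From (1): emblem ∉ Right.
From (2): emblem ∈ Upper.
(3) (exactly one): anchor ∈ Right.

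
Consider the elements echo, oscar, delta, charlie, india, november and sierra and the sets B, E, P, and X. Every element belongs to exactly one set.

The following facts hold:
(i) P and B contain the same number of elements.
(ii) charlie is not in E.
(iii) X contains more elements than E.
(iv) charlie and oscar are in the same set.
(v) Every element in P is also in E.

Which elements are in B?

B = {}

From (ii): charlie ∉ E.
(iv): oscar matches charlie: oscar ∉ E.
(v) contrapositive: oscar ∉ P.
(v) contrapositive: charlie ∉ P.
Suppose echo ∈ B: no assignment then satisfies all the clues, so echo ∉ B.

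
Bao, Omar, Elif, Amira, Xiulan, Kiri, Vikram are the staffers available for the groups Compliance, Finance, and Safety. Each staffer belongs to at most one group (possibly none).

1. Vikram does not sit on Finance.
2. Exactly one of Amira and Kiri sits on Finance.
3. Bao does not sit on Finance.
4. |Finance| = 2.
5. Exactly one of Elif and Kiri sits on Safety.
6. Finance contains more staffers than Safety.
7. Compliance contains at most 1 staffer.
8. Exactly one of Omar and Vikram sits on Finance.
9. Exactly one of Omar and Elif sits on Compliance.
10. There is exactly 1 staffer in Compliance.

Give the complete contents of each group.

Compliance = {Elif}; Finance = {Amira, Omar}; Safety = {Kiri}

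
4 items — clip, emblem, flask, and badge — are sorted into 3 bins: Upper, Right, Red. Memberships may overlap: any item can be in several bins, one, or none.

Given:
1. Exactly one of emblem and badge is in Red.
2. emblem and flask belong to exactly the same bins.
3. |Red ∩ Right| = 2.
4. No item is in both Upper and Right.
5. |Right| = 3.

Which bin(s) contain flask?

flask: Red, Right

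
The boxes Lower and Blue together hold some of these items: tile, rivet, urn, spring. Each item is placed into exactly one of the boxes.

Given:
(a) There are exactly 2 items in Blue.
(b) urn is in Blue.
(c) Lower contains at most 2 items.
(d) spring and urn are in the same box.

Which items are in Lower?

From (b): urn ∈ Blue.
(d): spring matches urn: spring ∉ Lower.
(d): spring matches urn: spring ∈ Blue.
(a): Blue already has 2, so the rest are out.
Only one box left: tile ∈ Lower.
Only one box left: rivet ∈ Lower.

Lower = {rivet, tile}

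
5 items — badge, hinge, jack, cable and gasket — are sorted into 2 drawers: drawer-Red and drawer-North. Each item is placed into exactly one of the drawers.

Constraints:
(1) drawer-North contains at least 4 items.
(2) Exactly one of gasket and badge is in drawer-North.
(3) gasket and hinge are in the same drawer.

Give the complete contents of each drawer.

drawer-Red = {badge}; drawer-North = {cable, gasket, hinge, jack}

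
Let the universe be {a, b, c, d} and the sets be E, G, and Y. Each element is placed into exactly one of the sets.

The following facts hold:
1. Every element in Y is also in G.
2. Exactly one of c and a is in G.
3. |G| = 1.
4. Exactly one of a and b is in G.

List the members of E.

E = {b, c, d}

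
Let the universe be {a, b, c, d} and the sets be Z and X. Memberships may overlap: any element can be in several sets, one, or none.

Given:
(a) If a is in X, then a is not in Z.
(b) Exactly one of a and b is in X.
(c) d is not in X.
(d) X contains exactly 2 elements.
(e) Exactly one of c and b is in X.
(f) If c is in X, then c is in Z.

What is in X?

X = {a, c}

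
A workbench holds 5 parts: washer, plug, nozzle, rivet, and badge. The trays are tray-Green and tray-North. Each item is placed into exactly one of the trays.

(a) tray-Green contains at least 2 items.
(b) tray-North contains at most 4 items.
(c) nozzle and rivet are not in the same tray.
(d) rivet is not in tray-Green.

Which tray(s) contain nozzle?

nozzle: tray-Green

From (d): rivet ∉ tray-Green.
Only one tray left: rivet ∈ tray-North.
(c): nozzle ∉ tray-North.
Only one tray left: nozzle ∈ tray-Green.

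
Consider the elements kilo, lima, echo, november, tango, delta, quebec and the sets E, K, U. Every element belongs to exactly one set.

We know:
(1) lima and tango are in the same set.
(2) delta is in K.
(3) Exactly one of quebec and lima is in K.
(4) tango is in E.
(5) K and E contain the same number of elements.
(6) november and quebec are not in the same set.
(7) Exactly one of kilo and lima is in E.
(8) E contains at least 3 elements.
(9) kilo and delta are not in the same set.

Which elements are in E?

E = {lima, november, tango}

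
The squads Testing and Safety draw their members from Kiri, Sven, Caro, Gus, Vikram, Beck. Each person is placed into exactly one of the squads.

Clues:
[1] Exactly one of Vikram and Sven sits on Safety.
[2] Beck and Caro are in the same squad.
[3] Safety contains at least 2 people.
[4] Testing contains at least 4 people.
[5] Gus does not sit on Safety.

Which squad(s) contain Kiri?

Kiri: Safety

From (5): Gus ∉ Safety.
Only one squad left: Gus ∈ Testing.
Suppose Kiri ∈ Testing: no assignment then satisfies all the clues, so Kiri ∉ Testing.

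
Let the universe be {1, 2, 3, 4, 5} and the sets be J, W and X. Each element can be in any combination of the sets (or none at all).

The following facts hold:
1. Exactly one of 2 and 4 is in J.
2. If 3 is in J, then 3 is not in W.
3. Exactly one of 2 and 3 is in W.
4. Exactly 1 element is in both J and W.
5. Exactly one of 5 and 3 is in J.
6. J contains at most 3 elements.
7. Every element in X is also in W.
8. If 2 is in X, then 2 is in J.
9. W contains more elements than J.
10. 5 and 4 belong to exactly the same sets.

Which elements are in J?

J = {2, 3}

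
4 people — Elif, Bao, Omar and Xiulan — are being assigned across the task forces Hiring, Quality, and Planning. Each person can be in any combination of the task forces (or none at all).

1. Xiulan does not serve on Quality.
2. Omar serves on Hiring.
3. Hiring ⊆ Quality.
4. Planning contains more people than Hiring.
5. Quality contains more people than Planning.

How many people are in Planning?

2

From (1): Xiulan ∉ Quality.
From (2): Omar ∈ Hiring.
(3) with Omar ∈ Hiring: Omar ∈ Quality.
(3) contrapositive: Xiulan ∉ Hiring.
Suppose Elif ∈ Hiring: no assignment then satisfies all the clues, so Elif ∉ Hiring.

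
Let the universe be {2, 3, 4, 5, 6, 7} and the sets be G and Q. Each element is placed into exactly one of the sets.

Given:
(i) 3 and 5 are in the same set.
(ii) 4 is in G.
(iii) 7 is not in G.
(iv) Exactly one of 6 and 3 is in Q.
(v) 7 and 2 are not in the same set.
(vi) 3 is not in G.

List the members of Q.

From (ii): 4 ∈ G.
From (iii): 7 ∉ G.
From (vi): 3 ∉ G.
(i): 5 matches 3: 5 ∉ G.
Only one set left: 3 ∈ Q.
Only one set left: 5 ∈ Q.
Only one set left: 7 ∈ Q.
(iv) (exactly one): 6 ∉ Q.
(v): 2 ∉ Q.
Only one set left: 2 ∈ G.
Only one set left: 6 ∈ G.

Q = {3, 5, 7}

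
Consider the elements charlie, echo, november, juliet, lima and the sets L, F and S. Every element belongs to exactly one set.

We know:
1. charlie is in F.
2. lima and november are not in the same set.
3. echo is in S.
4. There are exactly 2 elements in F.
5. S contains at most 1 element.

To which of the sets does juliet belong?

From (1): charlie ∈ F.
From (3): echo ∈ S.
(5): S already has 1, so the rest are out.
Suppose juliet ∉ L: no assignment then satisfies all the clues, so juliet ∈ L.

juliet: L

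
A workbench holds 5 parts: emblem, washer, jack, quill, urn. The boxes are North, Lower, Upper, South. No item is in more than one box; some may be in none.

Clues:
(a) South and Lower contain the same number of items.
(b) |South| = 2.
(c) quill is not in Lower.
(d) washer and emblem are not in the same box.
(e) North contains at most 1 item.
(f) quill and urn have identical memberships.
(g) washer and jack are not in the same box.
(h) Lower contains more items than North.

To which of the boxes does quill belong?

quill: South

From (c): quill ∉ Lower.
(f): urn matches quill: urn ∉ Lower.
Suppose quill ∈ North: no assignment then satisfies all the clues, so quill ∉ North.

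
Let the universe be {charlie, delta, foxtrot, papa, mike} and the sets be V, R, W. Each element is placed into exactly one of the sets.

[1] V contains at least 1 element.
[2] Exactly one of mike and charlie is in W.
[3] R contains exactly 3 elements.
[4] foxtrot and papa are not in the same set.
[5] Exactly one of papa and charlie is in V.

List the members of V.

V = {papa}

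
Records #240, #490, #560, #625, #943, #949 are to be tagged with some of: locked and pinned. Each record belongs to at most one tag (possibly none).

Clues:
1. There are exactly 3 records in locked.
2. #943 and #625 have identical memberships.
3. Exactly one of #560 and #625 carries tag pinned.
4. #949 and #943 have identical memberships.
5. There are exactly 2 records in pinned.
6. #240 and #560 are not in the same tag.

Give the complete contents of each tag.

locked = {#625, #943, #949}; pinned = {#490, #560}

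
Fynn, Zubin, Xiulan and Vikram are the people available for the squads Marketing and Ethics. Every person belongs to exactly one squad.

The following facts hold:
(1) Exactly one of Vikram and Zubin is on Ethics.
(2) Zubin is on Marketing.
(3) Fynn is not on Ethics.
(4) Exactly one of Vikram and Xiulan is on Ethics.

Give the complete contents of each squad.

From (2): Zubin ∈ Marketing.
From (3): Fynn ∉ Ethics.
(1) (exactly one): Vikram ∈ Ethics.
(4) (exactly one): Xiulan ∉ Ethics.
Only one squad left: Fynn ∈ Marketing.
Only one squad left: Xiulan ∈ Marketing.

Marketing = {Fynn, Xiulan, Zubin}; Ethics = {Vikram}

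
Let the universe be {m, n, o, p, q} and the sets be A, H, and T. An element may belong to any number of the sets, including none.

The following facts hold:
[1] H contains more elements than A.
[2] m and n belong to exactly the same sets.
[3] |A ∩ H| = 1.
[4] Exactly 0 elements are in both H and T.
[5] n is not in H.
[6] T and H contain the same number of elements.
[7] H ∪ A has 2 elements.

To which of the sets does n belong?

n: T

From (5): n ∉ H.
(2): m matches n: m ∉ H.
Suppose n ∈ A: no assignment then satisfies all the clues, so n ∉ A.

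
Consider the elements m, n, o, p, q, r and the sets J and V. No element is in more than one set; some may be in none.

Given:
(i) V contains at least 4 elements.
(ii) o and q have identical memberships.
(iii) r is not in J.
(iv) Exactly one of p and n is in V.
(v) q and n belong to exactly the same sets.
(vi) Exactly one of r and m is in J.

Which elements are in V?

V = {n, o, q, r}

From (iii): r ∉ J.
(vi) (exactly one): m ∈ J.
Suppose n ∉ V: no assignment then satisfies all the clues, so n ∈ V.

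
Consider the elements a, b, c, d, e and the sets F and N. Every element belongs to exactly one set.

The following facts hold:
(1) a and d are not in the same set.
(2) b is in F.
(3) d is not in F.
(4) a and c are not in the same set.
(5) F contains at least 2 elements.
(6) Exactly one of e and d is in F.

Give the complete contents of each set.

From (2): b ∈ F.
From (3): d ∉ F.
(6) (exactly one): e ∈ F.
Only one set left: d ∈ N.
(1): a ∉ N.
Only one set left: a ∈ F.
(4): c ∉ F.
Only one set left: c ∈ N.

F = {a, b, e}; N = {c, d}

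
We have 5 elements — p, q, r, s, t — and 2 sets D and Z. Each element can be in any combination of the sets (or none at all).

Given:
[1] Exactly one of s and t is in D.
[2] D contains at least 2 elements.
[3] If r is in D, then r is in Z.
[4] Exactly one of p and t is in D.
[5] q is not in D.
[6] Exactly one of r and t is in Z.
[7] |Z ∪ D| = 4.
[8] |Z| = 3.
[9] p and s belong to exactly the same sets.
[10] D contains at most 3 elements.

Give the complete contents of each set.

D = {r, t}; Z = {p, r, s}

From (5): q ∉ D.
Suppose p ∈ D: no assignment then satisfies all the clues, so p ∉ D.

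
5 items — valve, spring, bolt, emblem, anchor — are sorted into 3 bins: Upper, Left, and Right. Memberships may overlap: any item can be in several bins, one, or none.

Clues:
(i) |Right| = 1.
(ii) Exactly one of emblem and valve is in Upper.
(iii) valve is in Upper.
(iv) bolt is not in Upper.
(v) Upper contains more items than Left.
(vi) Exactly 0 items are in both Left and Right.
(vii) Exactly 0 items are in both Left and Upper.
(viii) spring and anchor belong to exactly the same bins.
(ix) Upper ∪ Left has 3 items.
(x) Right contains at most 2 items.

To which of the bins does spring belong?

spring: Upper

From (iii): valve ∈ Upper.
From (iv): bolt ∉ Upper.
(ii) (exactly one): emblem ∉ Upper.
Suppose spring ∉ Upper: no assignment then satisfies all the clues, so spring ∈ Upper.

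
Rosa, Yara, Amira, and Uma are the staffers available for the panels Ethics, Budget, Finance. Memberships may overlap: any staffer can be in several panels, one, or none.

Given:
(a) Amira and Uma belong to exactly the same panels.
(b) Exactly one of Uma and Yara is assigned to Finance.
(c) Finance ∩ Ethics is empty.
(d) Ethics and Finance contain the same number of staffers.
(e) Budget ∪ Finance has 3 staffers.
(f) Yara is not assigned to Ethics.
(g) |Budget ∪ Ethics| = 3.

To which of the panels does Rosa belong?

From (f): Yara ∉ Ethics.
Suppose Rosa ∉ Ethics: no assignment then satisfies all the clues, so Rosa ∈ Ethics.

Rosa: Ethics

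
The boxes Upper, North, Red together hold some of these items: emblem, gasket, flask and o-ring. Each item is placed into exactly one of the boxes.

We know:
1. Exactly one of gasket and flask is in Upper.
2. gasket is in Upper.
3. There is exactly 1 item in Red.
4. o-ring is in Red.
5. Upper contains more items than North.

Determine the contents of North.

North = {flask}

From (2): gasket ∈ Upper.
From (4): o-ring ∈ Red.
(1) (exactly one): flask ∉ Upper.
(3): Red already has 1, so the rest are out.
Only one box left: flask ∈ North.
Suppose emblem ∈ North: no assignment then satisfies all the clues, so emblem ∉ North.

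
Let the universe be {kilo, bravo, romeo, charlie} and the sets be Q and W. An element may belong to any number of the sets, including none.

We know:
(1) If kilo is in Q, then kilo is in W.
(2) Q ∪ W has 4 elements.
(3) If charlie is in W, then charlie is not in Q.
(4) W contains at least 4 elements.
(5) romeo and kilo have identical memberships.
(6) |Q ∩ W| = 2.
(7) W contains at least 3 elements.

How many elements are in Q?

2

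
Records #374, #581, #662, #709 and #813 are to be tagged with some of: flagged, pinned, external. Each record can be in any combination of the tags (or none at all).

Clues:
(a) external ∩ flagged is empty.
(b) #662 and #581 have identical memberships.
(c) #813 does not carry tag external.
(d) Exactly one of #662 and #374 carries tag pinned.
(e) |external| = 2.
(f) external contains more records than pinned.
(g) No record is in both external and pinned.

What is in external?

external = {#581, #662}

From (c): #813 ∉ external.
Suppose #374 ∈ external: no assignment then satisfies all the clues, so #374 ∉ external.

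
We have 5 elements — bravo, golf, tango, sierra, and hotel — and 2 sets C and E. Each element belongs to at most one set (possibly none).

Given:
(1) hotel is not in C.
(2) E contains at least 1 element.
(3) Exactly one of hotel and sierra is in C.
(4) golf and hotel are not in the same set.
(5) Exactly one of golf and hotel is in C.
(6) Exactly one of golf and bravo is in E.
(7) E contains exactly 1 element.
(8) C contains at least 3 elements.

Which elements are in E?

E = {bravo}

From (1): hotel ∉ C.
(3) (exactly one): sierra ∈ C.
(5) (exactly one): golf ∈ C.
(6) (exactly one): bravo ∈ E.
(7): E already has 1, so the rest are out.
(8): only 3 candidates remain for C, so all are in.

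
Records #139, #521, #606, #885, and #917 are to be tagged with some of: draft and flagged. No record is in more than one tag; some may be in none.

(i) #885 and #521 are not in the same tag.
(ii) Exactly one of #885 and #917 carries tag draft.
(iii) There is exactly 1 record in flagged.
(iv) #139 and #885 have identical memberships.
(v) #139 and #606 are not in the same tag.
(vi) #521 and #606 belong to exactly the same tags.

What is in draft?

draft = {#139, #885}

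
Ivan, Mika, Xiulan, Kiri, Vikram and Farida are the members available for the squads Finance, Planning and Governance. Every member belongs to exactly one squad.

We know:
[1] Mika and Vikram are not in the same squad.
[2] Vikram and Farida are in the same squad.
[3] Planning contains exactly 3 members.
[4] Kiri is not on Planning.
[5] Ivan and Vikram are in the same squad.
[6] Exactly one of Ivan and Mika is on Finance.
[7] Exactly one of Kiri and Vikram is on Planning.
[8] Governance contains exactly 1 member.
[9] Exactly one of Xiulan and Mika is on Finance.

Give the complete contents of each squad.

Finance = {Kiri, Mika}; Planning = {Farida, Ivan, Vikram}; Governance = {Xiulan}

From (4): Kiri ∉ Planning.
(7) (exactly one): Vikram ∈ Planning.
(1): Mika ∉ Planning.
(2): Farida matches Vikram: Farida ∉ Finance.
(2): Farida matches Vikram: Farida ∈ Planning.
(5): Ivan matches Vikram: Ivan ∉ Finance.
(5): Ivan matches Vikram: Ivan ∈ Planning.
(6) (exactly one): Mika ∈ Finance.
(9) (exactly one): Xiulan ∉ Finance.
(3): Planning already has 3, so the rest are out.
Only one squad left: Xiulan ∈ Governance.
Only one squad left: Kiri ∈ Finance.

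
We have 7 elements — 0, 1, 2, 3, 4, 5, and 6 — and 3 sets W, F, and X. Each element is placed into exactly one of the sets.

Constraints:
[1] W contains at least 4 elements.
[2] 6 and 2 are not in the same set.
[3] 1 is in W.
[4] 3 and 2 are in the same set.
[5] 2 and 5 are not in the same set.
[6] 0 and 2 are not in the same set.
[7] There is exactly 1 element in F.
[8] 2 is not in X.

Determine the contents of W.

W = {1, 2, 3, 4}

From (3): 1 ∈ W.
From (8): 2 ∉ X.
(4): 3 matches 2: 3 ∉ X.
Suppose 0 ∈ W: no assignment then satisfies all the clues, so 0 ∉ W.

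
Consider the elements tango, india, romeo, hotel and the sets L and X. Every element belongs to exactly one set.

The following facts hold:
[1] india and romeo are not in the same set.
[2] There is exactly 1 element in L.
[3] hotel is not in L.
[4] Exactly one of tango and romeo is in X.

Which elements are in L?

From (3): hotel ∉ L.
Only one set left: hotel ∈ X.
Suppose tango ∈ L: no assignment then satisfies all the clues, so tango ∉ L.

L = {romeo}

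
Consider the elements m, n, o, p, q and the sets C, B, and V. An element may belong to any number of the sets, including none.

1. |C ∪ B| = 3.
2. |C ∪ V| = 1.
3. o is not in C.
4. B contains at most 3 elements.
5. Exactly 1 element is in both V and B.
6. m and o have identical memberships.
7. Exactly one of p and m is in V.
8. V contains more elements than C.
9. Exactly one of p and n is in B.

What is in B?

From (3): o ∉ C.
(6): m matches o: m ∉ C.
Suppose m ∉ B: no assignment then satisfies all the clues, so m ∈ B.

B = {m, o, p}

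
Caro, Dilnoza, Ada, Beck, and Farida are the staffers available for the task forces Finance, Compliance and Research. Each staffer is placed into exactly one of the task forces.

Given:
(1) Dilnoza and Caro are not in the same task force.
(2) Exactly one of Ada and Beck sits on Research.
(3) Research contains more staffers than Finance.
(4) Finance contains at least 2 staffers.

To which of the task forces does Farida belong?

Farida: Research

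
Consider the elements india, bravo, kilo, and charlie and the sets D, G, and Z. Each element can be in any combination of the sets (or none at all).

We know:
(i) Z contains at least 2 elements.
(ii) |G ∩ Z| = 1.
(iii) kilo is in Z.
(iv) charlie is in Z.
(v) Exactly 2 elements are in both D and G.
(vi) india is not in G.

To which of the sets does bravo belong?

bravo: D, G

From (iii): kilo ∈ Z.
From (iv): charlie ∈ Z.
From (vi): india ∉ G.
Suppose bravo ∉ D: no assignment then satisfies all the clues, so bravo ∈ D.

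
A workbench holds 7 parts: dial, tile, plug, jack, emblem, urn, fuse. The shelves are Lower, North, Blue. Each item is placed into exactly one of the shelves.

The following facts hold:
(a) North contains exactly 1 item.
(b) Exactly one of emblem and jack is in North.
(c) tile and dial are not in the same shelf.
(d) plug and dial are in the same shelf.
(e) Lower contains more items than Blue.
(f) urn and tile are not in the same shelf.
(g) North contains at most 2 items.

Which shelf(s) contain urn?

urn: Lower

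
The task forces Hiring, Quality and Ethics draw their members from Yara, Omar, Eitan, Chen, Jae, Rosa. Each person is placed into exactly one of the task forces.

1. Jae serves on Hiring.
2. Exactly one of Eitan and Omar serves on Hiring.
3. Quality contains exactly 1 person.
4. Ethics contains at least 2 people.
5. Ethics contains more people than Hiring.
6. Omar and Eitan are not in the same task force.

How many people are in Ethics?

3

From (1): Jae ∈ Hiring.
Suppose Yara ∈ Hiring: no assignment then satisfies all the clues, so Yara ∉ Hiring.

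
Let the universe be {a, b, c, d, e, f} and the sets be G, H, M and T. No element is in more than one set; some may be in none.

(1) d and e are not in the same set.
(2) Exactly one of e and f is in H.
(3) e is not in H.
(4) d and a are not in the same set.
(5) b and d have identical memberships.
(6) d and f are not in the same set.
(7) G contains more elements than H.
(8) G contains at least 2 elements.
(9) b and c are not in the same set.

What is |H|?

1

From (3): e ∉ H.
(2) (exactly one): f ∈ H.
(6): d ∉ H.
(5): b matches d: b ∉ H.
Suppose a ∈ H: no assignment then satisfies all the clues, so a ∉ H.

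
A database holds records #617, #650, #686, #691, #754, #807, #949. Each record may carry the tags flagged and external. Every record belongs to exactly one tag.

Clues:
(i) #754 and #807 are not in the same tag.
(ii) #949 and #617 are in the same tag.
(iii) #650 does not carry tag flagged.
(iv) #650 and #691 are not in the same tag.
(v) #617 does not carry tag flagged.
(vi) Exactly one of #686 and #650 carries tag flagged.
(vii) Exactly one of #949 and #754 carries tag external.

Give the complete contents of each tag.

flagged = {#686, #691, #754}; external = {#617, #650, #807, #949}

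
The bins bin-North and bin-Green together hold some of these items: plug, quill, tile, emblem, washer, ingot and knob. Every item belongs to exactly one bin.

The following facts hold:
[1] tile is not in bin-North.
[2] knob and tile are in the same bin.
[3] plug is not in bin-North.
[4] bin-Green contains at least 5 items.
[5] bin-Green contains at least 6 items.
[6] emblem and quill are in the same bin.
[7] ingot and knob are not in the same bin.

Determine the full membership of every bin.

bin-North = {ingot}; bin-Green = {emblem, knob, plug, quill, tile, washer}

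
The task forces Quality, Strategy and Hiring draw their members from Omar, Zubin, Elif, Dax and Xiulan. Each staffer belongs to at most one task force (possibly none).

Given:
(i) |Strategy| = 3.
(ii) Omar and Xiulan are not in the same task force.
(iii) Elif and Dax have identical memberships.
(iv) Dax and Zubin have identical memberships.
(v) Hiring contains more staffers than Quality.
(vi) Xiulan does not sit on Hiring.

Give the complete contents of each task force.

Quality = {}; Strategy = {Dax, Elif, Zubin}; Hiring = {Omar}

From (vi): Xiulan ∉ Hiring.
Suppose Omar ∈ Quality: no assignment then satisfies all the clues, so Omar ∉ Quality.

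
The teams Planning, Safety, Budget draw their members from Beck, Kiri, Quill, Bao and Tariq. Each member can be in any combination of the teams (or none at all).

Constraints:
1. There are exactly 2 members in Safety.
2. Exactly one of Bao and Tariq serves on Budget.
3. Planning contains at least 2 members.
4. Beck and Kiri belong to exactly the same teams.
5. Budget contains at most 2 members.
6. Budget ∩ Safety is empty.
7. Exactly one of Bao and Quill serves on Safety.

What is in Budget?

Budget = {Bao}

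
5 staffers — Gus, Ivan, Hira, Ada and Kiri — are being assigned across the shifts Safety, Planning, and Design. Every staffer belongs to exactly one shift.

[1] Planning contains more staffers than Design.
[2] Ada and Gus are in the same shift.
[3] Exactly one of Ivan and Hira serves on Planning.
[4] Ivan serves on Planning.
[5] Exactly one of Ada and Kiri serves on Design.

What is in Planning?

Planning = {Ada, Gus, Ivan}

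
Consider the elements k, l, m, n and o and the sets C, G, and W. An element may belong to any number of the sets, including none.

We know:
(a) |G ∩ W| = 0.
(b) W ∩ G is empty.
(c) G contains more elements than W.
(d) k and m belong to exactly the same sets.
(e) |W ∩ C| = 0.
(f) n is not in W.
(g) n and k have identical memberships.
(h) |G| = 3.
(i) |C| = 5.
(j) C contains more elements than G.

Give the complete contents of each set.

C = {k, l, m, n, o}; G = {k, m, n}; W = {}

From (f): n ∉ W.
(g): k matches n: k ∉ W.
(i): only 5 candidates remain for C, so all are in.
(d): m matches k: m ∉ W.
Suppose k ∉ G: no assignment then satisfies all the clues, so k ∈ G.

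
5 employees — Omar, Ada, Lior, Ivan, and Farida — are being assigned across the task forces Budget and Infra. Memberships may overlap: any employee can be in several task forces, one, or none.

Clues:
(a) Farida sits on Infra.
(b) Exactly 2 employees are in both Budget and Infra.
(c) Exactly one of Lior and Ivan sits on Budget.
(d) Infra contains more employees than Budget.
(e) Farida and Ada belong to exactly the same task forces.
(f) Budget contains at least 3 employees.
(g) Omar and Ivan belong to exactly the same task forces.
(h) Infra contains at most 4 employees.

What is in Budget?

Budget = {Ada, Farida, Lior}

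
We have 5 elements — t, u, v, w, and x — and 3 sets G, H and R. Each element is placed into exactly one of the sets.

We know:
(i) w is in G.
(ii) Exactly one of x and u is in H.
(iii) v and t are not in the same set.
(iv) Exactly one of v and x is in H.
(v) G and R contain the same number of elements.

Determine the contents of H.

H = {x}

From (i): w ∈ G.
Suppose t ∈ H: no assignment then satisfies all the clues, so t ∉ H.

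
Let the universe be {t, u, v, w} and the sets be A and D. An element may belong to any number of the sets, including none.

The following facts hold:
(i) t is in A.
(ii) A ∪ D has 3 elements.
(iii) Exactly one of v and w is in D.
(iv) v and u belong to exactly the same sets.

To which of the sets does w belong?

w: none

From (i): t ∈ A.
Suppose w ∈ A: no assignment then satisfies all the clues, so w ∉ A.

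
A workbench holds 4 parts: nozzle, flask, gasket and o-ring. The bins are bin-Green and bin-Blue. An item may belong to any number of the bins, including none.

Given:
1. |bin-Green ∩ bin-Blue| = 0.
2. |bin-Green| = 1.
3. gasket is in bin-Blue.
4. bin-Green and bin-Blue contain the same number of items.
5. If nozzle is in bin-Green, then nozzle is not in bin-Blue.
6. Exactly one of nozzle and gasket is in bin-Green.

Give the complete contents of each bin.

bin-Green = {nozzle}; bin-Blue = {gasket}

From (3): gasket ∈ bin-Blue.
Suppose nozzle ∉ bin-Green: no assignment then satisfies all the clues, so nozzle ∈ bin-Green.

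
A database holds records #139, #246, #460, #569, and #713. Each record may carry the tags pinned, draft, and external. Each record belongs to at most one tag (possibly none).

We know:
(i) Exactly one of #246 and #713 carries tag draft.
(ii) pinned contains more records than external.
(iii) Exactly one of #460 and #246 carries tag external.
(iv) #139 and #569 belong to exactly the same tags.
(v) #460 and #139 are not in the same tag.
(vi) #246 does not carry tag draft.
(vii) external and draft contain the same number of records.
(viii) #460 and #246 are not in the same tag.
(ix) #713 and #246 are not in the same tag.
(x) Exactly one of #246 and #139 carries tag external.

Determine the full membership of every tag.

pinned = {#139, #569}; draft = {#713}; external = {#246}

From (vi): #246 ∉ draft.
(i) (exactly one): #713 ∈ draft.
Suppose #139 ∉ pinned: no assignment then satisfies all the clues, so #139 ∈ pinned.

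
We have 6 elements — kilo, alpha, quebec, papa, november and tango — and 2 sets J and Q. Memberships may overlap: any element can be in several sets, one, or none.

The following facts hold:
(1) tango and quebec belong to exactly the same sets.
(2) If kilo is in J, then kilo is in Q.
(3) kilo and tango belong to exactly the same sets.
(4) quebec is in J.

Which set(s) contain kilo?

From (4): quebec ∈ J.
(1): tango matches quebec: tango ∈ J.
(3): kilo matches tango: kilo ∈ J.
(2): kilo ∈ Q.
(3): tango matches kilo: tango ∈ Q.
(1): quebec matches tango: quebec ∈ Q.

kilo: J, Q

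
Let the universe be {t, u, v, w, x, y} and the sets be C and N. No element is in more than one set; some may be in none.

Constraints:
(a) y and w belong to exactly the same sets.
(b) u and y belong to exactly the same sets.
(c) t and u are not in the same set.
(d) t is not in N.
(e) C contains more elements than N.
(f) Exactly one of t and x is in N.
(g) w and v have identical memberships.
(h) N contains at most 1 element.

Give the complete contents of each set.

C = {u, v, w, y}; N = {x}

From (d): t ∉ N.
(f) (exactly one): x ∈ N.
(h): N already has 1, so the rest are out.
Suppose t ∈ C: no assignment then satisfies all the clues, so t ∉ C.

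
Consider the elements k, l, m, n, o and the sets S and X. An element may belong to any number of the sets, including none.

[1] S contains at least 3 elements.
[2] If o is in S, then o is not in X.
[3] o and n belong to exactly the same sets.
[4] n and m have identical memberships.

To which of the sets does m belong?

m: S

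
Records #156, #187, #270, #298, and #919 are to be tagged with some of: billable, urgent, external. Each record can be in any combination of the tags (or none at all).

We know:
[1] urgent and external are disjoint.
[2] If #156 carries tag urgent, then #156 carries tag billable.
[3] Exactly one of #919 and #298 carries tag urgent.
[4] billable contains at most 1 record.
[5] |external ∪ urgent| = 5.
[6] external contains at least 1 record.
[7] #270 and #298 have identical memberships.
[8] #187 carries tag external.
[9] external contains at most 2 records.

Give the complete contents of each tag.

billable = {#156}; urgent = {#156, #270, #298}; external = {#187, #919}

From (8): #187 ∈ external.
(1) (disjoint): #187 ∉ urgent.
Suppose #156 ∉ billable: no assignment then satisfies all the clues, so #156 ∈ billable.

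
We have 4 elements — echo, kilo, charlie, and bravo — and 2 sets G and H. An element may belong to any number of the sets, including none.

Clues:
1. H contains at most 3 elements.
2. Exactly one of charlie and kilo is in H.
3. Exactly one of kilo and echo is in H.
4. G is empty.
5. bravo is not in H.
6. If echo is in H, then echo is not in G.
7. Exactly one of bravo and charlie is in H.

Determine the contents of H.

H = {charlie, echo}

From (5): bravo ∉ H.
(4): G already has 0, so the rest are out.
(7) (exactly one): charlie ∈ H.
(2) (exactly one): kilo ∉ H.
(3) (exactly one): echo ∈ H.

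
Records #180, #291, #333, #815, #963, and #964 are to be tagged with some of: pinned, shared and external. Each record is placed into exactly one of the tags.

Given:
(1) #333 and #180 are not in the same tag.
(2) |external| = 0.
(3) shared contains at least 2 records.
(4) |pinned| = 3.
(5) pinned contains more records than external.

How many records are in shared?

3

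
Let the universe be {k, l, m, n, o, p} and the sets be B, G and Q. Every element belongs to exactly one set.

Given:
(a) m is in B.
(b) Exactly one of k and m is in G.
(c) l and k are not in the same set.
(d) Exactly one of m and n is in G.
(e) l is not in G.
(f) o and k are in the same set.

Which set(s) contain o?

From (a): m ∈ B.
From (e): l ∉ G.
(b) (exactly one): k ∈ G.
(d) (exactly one): n ∈ G.
(f): o matches k: o ∉ B.
(f): o matches k: o ∈ G.

o: G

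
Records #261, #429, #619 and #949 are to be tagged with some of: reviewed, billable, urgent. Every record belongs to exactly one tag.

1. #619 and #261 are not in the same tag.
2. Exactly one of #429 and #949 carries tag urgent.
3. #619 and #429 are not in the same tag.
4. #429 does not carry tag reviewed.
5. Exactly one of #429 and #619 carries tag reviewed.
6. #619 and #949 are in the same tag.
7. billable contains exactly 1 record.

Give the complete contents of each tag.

From (4): #429 ∉ reviewed.
(5) (exactly one): #619 ∈ reviewed.
(6): #949 matches #619: #949 ∈ reviewed.
(1): #261 ∉ reviewed.
(2) (exactly one): #429 ∈ urgent.
(7): only 1 candidates remain for billable, so all are in.

reviewed = {#619, #949}; billable = {#261}; urgent = {#429}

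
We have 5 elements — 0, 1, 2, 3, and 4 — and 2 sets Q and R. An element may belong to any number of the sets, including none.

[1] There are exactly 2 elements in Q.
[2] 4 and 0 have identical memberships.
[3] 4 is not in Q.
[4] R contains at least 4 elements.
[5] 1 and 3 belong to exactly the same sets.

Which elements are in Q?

From (3): 4 ∉ Q.
(2): 0 matches 4: 0 ∉ Q.
Suppose 1 ∉ Q: no assignment then satisfies all the clues, so 1 ∈ Q.

Q = {1, 3}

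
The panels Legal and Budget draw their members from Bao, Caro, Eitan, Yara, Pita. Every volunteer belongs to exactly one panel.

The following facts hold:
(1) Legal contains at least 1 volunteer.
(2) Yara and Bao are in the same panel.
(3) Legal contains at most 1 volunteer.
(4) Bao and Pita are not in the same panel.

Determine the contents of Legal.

Legal = {Pita}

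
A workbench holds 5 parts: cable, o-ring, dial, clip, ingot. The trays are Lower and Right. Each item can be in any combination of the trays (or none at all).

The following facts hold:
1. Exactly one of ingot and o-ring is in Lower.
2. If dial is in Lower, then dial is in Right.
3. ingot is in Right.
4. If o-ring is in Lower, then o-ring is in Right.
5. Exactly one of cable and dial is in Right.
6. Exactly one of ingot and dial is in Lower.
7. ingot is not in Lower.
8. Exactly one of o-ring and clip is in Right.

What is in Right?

Right = {dial, ingot, o-ring}

From (3): ingot ∈ Right.
From (7): ingot ∉ Lower.
(1) (exactly one): o-ring ∈ Lower.
(4): o-ring ∈ Right.
(6) (exactly one): dial ∈ Lower.
(8) (exactly one): clip ∉ Right.
(2): dial ∈ Right.
(5) (exactly one): cable ∉ Right.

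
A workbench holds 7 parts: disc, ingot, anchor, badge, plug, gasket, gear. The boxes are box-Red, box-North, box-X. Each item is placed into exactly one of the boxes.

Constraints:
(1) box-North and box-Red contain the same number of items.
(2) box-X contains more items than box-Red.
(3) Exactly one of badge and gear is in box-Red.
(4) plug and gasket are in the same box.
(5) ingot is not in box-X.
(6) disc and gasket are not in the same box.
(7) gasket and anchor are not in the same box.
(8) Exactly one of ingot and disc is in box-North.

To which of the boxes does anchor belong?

anchor: box-North

From (5): ingot ∉ box-X.
Suppose anchor ∈ box-Red: no assignment then satisfies all the clues, so anchor ∉ box-Red.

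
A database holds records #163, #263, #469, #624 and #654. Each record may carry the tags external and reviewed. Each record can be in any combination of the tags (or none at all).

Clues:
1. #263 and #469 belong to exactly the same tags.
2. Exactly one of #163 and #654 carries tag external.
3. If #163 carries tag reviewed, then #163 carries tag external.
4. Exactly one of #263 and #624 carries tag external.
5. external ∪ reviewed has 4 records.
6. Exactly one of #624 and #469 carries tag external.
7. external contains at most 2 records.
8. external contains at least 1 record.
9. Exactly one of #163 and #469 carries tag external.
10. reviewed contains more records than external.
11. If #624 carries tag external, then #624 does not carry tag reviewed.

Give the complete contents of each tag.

external = {#163, #624}; reviewed = {#163, #263, #469}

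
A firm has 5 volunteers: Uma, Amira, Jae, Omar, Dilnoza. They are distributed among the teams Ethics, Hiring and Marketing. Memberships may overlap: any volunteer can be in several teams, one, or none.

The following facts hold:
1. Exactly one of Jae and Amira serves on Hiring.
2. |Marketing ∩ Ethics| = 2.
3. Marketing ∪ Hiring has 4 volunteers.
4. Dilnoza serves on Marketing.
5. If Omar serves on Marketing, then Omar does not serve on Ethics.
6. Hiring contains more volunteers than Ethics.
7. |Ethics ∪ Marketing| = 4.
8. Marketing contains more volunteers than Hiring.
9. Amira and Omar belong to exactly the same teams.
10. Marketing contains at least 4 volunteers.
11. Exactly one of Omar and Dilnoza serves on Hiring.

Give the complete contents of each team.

From (4): Dilnoza ∈ Marketing.
Suppose Uma ∉ Ethics: no assignment then satisfies all the clues, so Uma ∈ Ethics.

Ethics = {Dilnoza, Uma}; Hiring = {Amira, Omar, Uma}; Marketing = {Amira, Dilnoza, Omar, Uma}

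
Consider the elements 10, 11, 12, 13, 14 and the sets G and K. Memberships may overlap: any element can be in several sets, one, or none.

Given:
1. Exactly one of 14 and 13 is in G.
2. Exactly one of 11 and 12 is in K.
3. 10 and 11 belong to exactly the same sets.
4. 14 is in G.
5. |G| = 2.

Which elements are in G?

G = {12, 14}

From (4): 14 ∈ G.
(1) (exactly one): 13 ∉ G.
Suppose 10 ∈ G: no assignment then satisfies all the clues, so 10 ∉ G.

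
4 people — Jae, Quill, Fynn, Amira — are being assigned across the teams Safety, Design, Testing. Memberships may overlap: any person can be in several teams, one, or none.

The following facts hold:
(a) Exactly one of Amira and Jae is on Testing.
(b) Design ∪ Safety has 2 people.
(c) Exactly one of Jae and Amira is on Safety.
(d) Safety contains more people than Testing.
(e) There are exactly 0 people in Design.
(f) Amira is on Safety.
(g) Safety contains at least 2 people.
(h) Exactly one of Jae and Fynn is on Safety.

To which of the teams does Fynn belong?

From (f): Amira ∈ Safety.
(c) (exactly one): Jae ∉ Safety.
(e): Design already has 0, so the rest are out.
(h) (exactly one): Fynn ∈ Safety.
Suppose Fynn ∈ Testing: no assignment then satisfies all the clues, so Fynn ∉ Testing.

Fynn: Safety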